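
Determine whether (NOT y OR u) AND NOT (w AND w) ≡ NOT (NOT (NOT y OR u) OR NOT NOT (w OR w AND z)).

E1: (NOT y OR u) AND NOT (w AND w)
    = (NOT y OR u) AND NOT w
E2: NOT (NOT (NOT y OR u) OR NOT NOT (w OR w AND z))
    = (NOT y OR u) AND NOT (w OR w AND z)
    = (NOT y OR u) AND NOT w
Both reduce to (NOT y OR u) AND NOT w, so they are equivalent.

Yes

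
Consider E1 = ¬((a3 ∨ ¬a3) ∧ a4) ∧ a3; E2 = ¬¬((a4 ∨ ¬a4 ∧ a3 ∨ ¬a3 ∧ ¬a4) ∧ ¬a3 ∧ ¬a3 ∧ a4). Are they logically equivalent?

E1: ¬((a3 ∨ ¬a3) ∧ a4) ∧ a3
    = ¬a4 ∧ a3   (complement / identity)
E2: ¬¬((a4 ∨ ¬a4 ∧ a3 ∨ ¬a3 ∧ ¬a4) ∧ ¬a3 ∧ ¬a3 ∧ a4)
    = ¬¬((a4 ∨ ¬a4) ∧ ¬a3 ∧ ¬a3 ∧ a4)   (distribution)
    = ¬¬((a4 ∨ ¬a4) ∧ ¬a3 ∧ a4)   (idempotence)
    = ¬¬(¬a3 ∧ a4)   (complement / identity)
    = ¬a3 ∧ a4   (double negation)
These differ: at a3=0, a4=1, E1 = 0 but E2 = 1.

No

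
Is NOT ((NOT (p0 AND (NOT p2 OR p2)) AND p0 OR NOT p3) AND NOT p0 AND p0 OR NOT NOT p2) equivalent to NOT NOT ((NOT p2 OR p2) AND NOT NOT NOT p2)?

Yes

E1: NOT ((NOT (p0 AND (NOT p2 OR p2)) AND p0 OR NOT p3) AND NOT p0 AND p0 OR NOT NOT p2)
    = NOT ((NOT p0 AND p0 OR NOT p3) AND NOT p0 AND p0 OR NOT NOT p2)
    = NOT ((NOT p0 AND p0 OR NOT p3) AND NOT p0 AND p0 OR p2)
    = NOT (NOT p0 AND p0 OR p2)
    = NOT p2
E2: NOT NOT ((NOT p2 OR p2) AND NOT NOT NOT p2)
    = NOT NOT ((NOT p2 OR p2) AND NOT p2)
    = NOT NOT NOT p2
    = NOT p2
Both reduce to NOT p2, so they are equivalent.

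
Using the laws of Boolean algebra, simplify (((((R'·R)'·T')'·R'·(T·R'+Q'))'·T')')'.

(((((R'·R)'·T')'·R'·(T·R'+Q'))'·T')')'
= ((((R'·R+T)·R'·(T·R'+Q'))'·T')')'   — De Morgan
= (((T·R'·(T·R'+Q'))'·T')')'   — complement / identity
= (((T·R')'·T')')'   — absorption
= (T·R'+T)'   — De Morgan
= T'   — absorption

T'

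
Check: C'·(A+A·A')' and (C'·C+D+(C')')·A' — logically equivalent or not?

No

E1: C'·(A+A·A')'
    = C'·A'   (complement / identity)
E2: (C'·C+D+(C')')·A'
    = (D+(C')')·A'   (complement / identity)
    = (D+C)·A'   (double negation)
These differ: at A=0, C=1, D=1, E1 = 0 but E2 = 1.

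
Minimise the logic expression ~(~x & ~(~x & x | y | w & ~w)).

x | y

~(~x & ~(~x & x | y | w & ~w))
= ~(~x & ~(y | w & ~w))   (complement / identity)
= x | y | w & ~w   (De Morgan)
= x | y   (complement / identity)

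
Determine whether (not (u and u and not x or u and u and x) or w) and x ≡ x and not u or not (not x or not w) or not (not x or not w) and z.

E1: (not (u and u and not x or u and u and x) or w) and x
    = (not (u and u) or w) and x
    = (not u or w) and x
E2: x and not u or not (not x or not w) or not (not x or not w) and z
    = x and not u or not (not x or not w)
    = x and not u or x and w
    = (not u or w) and x
Both reduce to (not u or w) and x, so they are equivalent.

Yes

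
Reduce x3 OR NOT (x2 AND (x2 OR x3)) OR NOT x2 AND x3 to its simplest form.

x3 OR NOT (x2 AND (x2 OR x3)) OR NOT x2 AND x3
= x3 OR NOT x2 OR NOT x2 AND x3   (absorption)
= x3 OR NOT x2   (absorption)

x3 OR NOT x2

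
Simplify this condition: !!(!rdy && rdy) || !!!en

!!(!rdy && rdy) || !!!en
= !rdy && rdy || !!!en
= !!!en
= !en

!en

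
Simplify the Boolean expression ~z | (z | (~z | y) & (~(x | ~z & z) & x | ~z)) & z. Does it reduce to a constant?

~z | (z | (~z | y) & (~(x | ~z & z) & x | ~z)) & z
= ~z | (z | (~z | y) & (~x & x | ~z)) & z   — complement / identity
= ~z | (z | (~z | y) & ~z) & z   — complement / identity
= ~z | (z | ~z) & z   — absorption
= ~z | z   — complement / identity
= 1   — complement

1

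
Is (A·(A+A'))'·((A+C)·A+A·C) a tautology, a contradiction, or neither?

(A·(A+A'))'·((A+C)·A+A·C)
= A'·((A+C)·A+A·C)   [complement / identity]
= A'·(A+A·C)   [absorption]
= A'·A   [absorption]
= 0   [complement]

contradiction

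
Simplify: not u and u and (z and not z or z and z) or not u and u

False

not u and u and (z and not z or z and z) or not u and u
= not u and u and z or not u and u   — distribution
= not u and u   — absorption
= False   — complement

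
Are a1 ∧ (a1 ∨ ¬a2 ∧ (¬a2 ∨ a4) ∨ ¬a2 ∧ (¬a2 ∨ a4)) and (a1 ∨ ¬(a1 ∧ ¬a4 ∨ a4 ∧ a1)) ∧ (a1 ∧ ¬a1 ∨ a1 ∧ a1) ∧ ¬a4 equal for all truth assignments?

No

E1: a1 ∧ (a1 ∨ ¬a2 ∧ (¬a2 ∨ a4) ∨ ¬a2 ∧ (¬a2 ∨ a4))
    = a1 ∧ (a1 ∨ ¬a2 ∧ (¬a2 ∨ a4))   (idempotence)
    = a1 ∧ (a1 ∨ ¬a2)   (absorption)
    = a1   (absorption)
E2: (a1 ∨ ¬(a1 ∧ ¬a4 ∨ a4 ∧ a1)) ∧ (a1 ∧ ¬a1 ∨ a1 ∧ a1) ∧ ¬a4
    = (a1 ∨ ¬a1) ∧ (a1 ∧ ¬a1 ∨ a1 ∧ a1) ∧ ¬a4   (distribution)
    = (a1 ∨ ¬a1) ∧ a1 ∧ ¬a4   (distribution)
    = a1 ∧ ¬a4   (complement / identity)
These differ: at a1=1, a2=0, a4=1, E1 = 1 but E2 = 0.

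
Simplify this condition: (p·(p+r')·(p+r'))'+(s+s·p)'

p'+s'

(p·(p+r')·(p+r'))'+(s+s·p)'
= (p·(p+r'))'+(s+s·p)'   (idempotence)
= p'+(s+s·p)'   (absorption)
= p'+s'   (absorption)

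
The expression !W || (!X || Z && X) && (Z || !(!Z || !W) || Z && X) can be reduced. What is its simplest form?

!W || (!X || Z && X) && (Z || !(!Z || !W) || Z && X)
= !W || (!X || Z && X) && (Z || Z && W || Z && X)
= !W || !X && (Z || Z && W) || Z && X
= !W || !X && Z || Z && X
= !W || Z

!W || Z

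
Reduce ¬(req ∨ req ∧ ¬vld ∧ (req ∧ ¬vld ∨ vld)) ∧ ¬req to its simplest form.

¬(req ∨ req ∧ ¬vld ∧ (req ∧ ¬vld ∨ vld)) ∧ ¬req
= ¬(req ∨ req ∧ ¬vld) ∧ ¬req   [absorption]
= ¬req ∧ ¬req   [absorption]
= ¬req   [idempotence]

¬req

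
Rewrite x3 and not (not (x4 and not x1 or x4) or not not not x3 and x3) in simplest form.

x3 and x4

x3 and not (not (x4 and not x1 or x4) or not not not x3 and x3)
= x3 and not (not (x4 and not x1 or x4) or not x3 and x3)
= x3 and not (not x4 or not x3 and x3)
= x3 and not not x4
= x3 and x4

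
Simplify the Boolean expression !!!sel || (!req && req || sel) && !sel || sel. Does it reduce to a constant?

true

!!!sel || (!req && req || sel) && !sel || sel
= !!!sel || sel && !sel || sel   [complement / identity]
= !!!sel || sel   [complement / identity]
= !sel || sel   [double negation]
= true   [complement]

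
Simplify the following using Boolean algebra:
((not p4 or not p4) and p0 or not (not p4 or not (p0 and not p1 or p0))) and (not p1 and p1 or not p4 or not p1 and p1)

p0 and not p4

((not p4 or not p4) and p0 or not (not p4 or not (p0 and not p1 or p0))) and (not p1 and p1 or not p4 or not p1 and p1)
= ((not p4 or not p4) and p0 or p4 and (p0 and not p1 or p0)) and (not p1 and p1 or not p4 or not p1 and p1)   — De Morgan
= ((not p4 or not p4) and p0 or p4 and (p0 and not p1 or p0)) and (not p4 or not p1 and p1)   — complement / identity
= (not p4 and p0 or p4 and (p0 and not p1 or p0)) and (not p4 or not p1 and p1)   — idempotence
= (not p4 and p0 or p4 and (p0 and not p1 or p0)) and not p4   — complement / identity
= (not p4 and p0 or p4 and p0) and not p4   — absorption
= p0 and not p4   — distribution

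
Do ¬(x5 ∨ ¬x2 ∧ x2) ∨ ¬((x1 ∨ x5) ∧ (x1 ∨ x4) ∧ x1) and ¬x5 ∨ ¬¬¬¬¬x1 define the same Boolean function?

E1: ¬(x5 ∨ ¬x2 ∧ x2) ∨ ¬((x1 ∨ x5) ∧ (x1 ∨ x4) ∧ x1)
    = ¬(x5 ∨ ¬x2 ∧ x2) ∨ ¬((x1 ∨ x5) ∧ x1)   (absorption)
    = ¬(x5 ∨ ¬x2 ∧ x2) ∨ ¬x1   (absorption)
    = ¬x5 ∨ ¬x1   (complement / identity)
E2: ¬x5 ∨ ¬¬¬¬¬x1
    = ¬x5 ∨ ¬¬¬x1   (double negation)
    = ¬x5 ∨ ¬x1   (double negation)
Both reduce to ¬x5 ∨ ¬x1, so they are equivalent.

Yes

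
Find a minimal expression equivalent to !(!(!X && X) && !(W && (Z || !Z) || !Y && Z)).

W || !Y && Z

!(!(!X && X) && !(W && (Z || !Z) || !Y && Z))
= !X && X || W && (Z || !Z) || !Y && Z
= W && (Z || !Z) || !Y && Z
= W || !Y && Z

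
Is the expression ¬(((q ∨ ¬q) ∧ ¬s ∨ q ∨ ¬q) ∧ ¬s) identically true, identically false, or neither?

neither

¬(((q ∨ ¬q) ∧ ¬s ∨ q ∨ ¬q) ∧ ¬s)
= ¬((q ∨ ¬q) ∧ ¬s)
= ¬¬s
= s
This depends on s, so it is not a constant.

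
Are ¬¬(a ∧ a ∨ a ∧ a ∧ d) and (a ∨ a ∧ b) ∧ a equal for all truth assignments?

E1: ¬¬(a ∧ a ∨ a ∧ a ∧ d)
    = ¬¬(a ∧ a ∨ a ∧ d)
    = ¬¬(a ∨ a ∧ d)
    = ¬¬a
    = a
E2: (a ∨ a ∧ b) ∧ a
    = a ∧ a
    = a
Both reduce to a, so they are equivalent.

Yes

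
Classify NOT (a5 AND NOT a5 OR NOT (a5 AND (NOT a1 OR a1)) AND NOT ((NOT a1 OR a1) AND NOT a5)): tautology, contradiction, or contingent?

NOT (a5 AND NOT a5 OR NOT (a5 AND (NOT a1 OR a1)) AND NOT ((NOT a1 OR a1) AND NOT a5))
= NOT (NOT (a5 AND (NOT a1 OR a1)) AND NOT ((NOT a1 OR a1) AND NOT a5))
= a5 AND (NOT a1 OR a1) OR (NOT a1 OR a1) AND NOT a5
= NOT a1 OR a1
= TRUE

tautology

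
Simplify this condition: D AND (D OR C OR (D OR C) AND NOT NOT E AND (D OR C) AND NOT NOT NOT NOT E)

D

D AND (D OR C OR (D OR C) AND NOT NOT E AND (D OR C) AND NOT NOT NOT NOT E)
= D AND (D OR C OR (D OR C) AND NOT NOT E AND (D OR C) AND NOT NOT E)   (double negation)
= D AND (D OR C OR (D OR C) AND NOT NOT E)   (idempotence)
= D AND (D OR C OR (D OR C) AND E)   (double negation)
= D AND (D OR C)   (absorption)
= D   (absorption)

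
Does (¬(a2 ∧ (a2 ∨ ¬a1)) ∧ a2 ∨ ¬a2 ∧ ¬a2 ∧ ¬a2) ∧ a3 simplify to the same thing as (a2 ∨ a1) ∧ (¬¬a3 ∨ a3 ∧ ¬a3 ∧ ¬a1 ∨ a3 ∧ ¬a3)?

E1: (¬(a2 ∧ (a2 ∨ ¬a1)) ∧ a2 ∨ ¬a2 ∧ ¬a2 ∧ ¬a2) ∧ a3
    = (¬a2 ∧ a2 ∨ ¬a2 ∧ ¬a2 ∧ ¬a2) ∧ a3
    = (¬a2 ∧ a2 ∨ ¬a2 ∧ ¬a2) ∧ a3
    = ¬a2 ∧ a3
E2: (a2 ∨ a1) ∧ (¬¬a3 ∨ a3 ∧ ¬a3 ∧ ¬a1 ∨ a3 ∧ ¬a3)
    = (a2 ∨ a1) ∧ (a3 ∨ a3 ∧ ¬a3 ∧ ¬a1 ∨ a3 ∧ ¬a3)
    = (a2 ∨ a1) ∧ (a3 ∨ a3 ∧ ¬a3)
    = (a2 ∨ a1) ∧ a3
These differ: at a1=0, a2=0, a3=1, E1 = 1 but E2 = 0.

No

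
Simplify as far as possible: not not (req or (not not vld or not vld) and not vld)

req or not vld

not not (req or (not not vld or not vld) and not vld)
= not not (req or (vld or not vld) and not vld)   — double negation
= not not (req or not vld)   — complement / identity
= req or not vld   — double negation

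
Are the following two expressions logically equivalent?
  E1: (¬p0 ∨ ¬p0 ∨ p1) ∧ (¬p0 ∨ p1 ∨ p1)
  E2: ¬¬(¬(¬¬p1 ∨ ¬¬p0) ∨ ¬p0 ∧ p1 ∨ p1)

E1: (¬p0 ∨ ¬p0 ∨ p1) ∧ (¬p0 ∨ p1 ∨ p1)
    = (¬p0 ∨ p1) ∧ (¬p0 ∨ p1 ∨ p1)   — idempotence
    = ¬p0 ∨ p1   — absorption
E2: ¬¬(¬(¬¬p1 ∨ ¬¬p0) ∨ ¬p0 ∧ p1 ∨ p1)
    = ¬¬(¬p1 ∧ ¬p0 ∨ ¬p0 ∧ p1 ∨ p1)   — De Morgan
    = ¬¬(¬p0 ∨ p1)   — distribution
    = ¬p0 ∨ p1   — double negation
Both reduce to ¬p0 ∨ p1, so they are equivalent.

Yes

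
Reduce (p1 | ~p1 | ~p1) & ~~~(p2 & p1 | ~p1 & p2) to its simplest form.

(p1 | ~p1 | ~p1) & ~~~(p2 & p1 | ~p1 & p2)
= (p1 | ~p1) & ~~~(p2 & p1 | ~p1 & p2)   (idempotence)
= ~~~(p2 & p1 | ~p1 & p2)   (complement / identity)
= ~~~p2   (distribution)
= ~p2   (double negation)

~p2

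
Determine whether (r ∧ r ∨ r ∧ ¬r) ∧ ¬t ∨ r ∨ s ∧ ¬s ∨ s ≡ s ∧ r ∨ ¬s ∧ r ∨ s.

E1: (r ∧ r ∨ r ∧ ¬r) ∧ ¬t ∨ r ∨ s ∧ ¬s ∨ s
    = (r ∧ r ∨ r ∧ ¬r) ∧ ¬t ∨ r ∨ s   (complement / identity)
    = r ∧ ¬t ∨ r ∨ s   (distribution)
    = r ∨ s   (absorption)
E2: s ∧ r ∨ ¬s ∧ r ∨ s
    = r ∨ s   (distribution)
Both reduce to r ∨ s, so they are equivalent.

Yes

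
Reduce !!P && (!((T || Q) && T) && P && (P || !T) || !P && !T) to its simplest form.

!!P && (!((T || Q) && T) && P && (P || !T) || !P && !T)
= P && (!((T || Q) && T) && P && (P || !T) || !P && !T)   [double negation]
= P && (!((T || Q) && T) && P || !P && !T)   [absorption]
= P && (!T && P || !P && !T)   [absorption]
= P && !T   [distribution]

P && !T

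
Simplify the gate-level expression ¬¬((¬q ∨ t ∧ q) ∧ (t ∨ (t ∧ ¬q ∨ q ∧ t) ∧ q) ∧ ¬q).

¬¬((¬q ∨ t ∧ q) ∧ (t ∨ (t ∧ ¬q ∨ q ∧ t) ∧ q) ∧ ¬q)
= ¬¬((¬q ∨ t ∧ q) ∧ (t ∨ t ∧ q) ∧ ¬q)   — distribution
= ¬¬((¬q ∧ t ∨ t ∧ q) ∧ ¬q)   — distribution
= (¬q ∧ t ∨ t ∧ q) ∧ ¬q   — double negation
= t ∧ ¬q   — distribution

t ∧ ¬q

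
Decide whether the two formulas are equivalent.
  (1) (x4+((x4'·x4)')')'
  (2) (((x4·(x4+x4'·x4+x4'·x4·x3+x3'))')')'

Yes

E1: (x4+((x4'·x4)')')'
    = (x4+x4'·x4)'   — double negation
    = x4'   — complement / identity
E2: (((x4·(x4+x4'·x4+x4'·x4·x3+x3'))')')'
    = (((x4·(x4+x4'·x4+x3'))')')'   — absorption
    = (((x4·(x4+x3'))')')'   — complement / identity
    = ((x4')')'   — absorption
    = x4'   — double negation
Both reduce to x4', so they are equivalent.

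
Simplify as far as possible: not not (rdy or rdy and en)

rdy

not not (rdy or rdy and en)
= rdy or rdy and en   — double negation
= rdy   — absorption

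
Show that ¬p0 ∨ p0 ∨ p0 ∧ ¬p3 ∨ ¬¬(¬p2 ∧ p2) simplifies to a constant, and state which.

True

¬p0 ∨ p0 ∨ p0 ∧ ¬p3 ∨ ¬¬(¬p2 ∧ p2)
= ¬p0 ∨ p0 ∨ p0 ∧ ¬p3 ∨ ¬p2 ∧ p2   (double negation)
= ¬p0 ∨ p0 ∨ p0 ∧ ¬p3   (complement / identity)
= ¬p0 ∨ p0   (absorption)
= True   (complement)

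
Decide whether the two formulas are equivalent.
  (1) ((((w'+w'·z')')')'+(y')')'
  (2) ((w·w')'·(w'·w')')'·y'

E1: ((((w'+w'·z')')')'+(y')')'
    = ((w'+w'·z')'+(y')')'   [double negation]
    = ((w')'+(y')')'   [absorption]
    = w'·y'   [De Morgan]
E2: ((w·w')'·(w'·w')')'·y'
    = (w·w'+w'·w')·y'   [De Morgan]
    = w'·y'   [distribution]
Both reduce to w'·y', so they are equivalent.

Yes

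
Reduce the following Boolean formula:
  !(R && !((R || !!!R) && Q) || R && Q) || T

!(R && !((R || !!!R) && Q) || R && Q) || T
= !(R && !((R || !R) && Q) || R && Q) || T   (double negation)
= !(R && !Q || R && Q) || T   (complement / identity)
= !R || T   (distribution)

!R || T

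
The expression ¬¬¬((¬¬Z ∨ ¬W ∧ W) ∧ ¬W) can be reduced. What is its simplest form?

¬¬¬((¬¬Z ∨ ¬W ∧ W) ∧ ¬W)
= ¬((¬¬Z ∨ ¬W ∧ W) ∧ ¬W)
= ¬(¬¬Z ∧ ¬W)
= ¬Z ∨ W

¬Z ∨ W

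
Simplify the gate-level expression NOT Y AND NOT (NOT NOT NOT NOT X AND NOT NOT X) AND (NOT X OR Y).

NOT Y AND NOT X

NOT Y AND NOT (NOT NOT NOT NOT X AND NOT NOT X) AND (NOT X OR Y)
= NOT Y AND (NOT NOT NOT X OR NOT X) AND (NOT X OR Y)   [De Morgan]
= NOT Y AND (NOT X OR NOT X) AND (NOT X OR Y)   [double negation]
= NOT Y AND (NOT X OR NOT X AND Y)   [distribution]
= NOT Y AND NOT X   [absorption]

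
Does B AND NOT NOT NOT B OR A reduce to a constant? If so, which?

no

B AND NOT NOT NOT B OR A
= B AND NOT B OR A   [double negation]
= A   [complement / identity]
This depends on A, so it is not a constant.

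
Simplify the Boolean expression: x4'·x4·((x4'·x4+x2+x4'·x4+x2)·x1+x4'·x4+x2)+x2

x4'·x4·((x4'·x4+x2+x4'·x4+x2)·x1+x4'·x4+x2)+x2
= x4'·x4·((x4'·x4+x2)·x1+x4'·x4+x2)+x2
= x4'·x4·(x4'·x4+x2)+x2
= x4'·x4+x2
= x2

x2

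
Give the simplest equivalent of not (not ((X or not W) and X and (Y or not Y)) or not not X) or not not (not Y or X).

not (not ((X or not W) and X and (Y or not Y)) or not not X) or not not (not Y or X)
= not (not ((X or not W) and X) or not not X) or not not (not Y or X)   — complement / identity
= (X or not W) and X and not X or not not (not Y or X)   — De Morgan
= X and not X or not not (not Y or X)   — absorption
= not not (not Y or X)   — complement / identity
= not Y or X   — double negation

not Y or X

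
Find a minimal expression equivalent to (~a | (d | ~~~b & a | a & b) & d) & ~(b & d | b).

(~a | d) & ~b

(~a | (d | ~~~b & a | a & b) & d) & ~(b & d | b)
= (~a | (d | ~b & a | a & b) & d) & ~(b & d | b)   — double negation
= (~a | (d | a) & d) & ~(b & d | b)   — distribution
= (~a | (d | a) & d) & ~b   — absorption
= (~a | d) & ~b   — absorption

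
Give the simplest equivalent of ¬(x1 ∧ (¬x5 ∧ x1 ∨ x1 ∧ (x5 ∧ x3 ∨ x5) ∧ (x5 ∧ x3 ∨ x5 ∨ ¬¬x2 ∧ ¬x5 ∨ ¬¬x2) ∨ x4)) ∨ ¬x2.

¬(x1 ∧ (¬x5 ∧ x1 ∨ x1 ∧ (x5 ∧ x3 ∨ x5) ∧ (x5 ∧ x3 ∨ x5 ∨ ¬¬x2 ∧ ¬x5 ∨ ¬¬x2) ∨ x4)) ∨ ¬x2
= ¬(x1 ∧ (¬x5 ∧ x1 ∨ x1 ∧ (x5 ∧ x3 ∨ x5) ∧ (x5 ∧ x3 ∨ x5 ∨ ¬¬x2) ∨ x4)) ∨ ¬x2
= ¬(x1 ∧ (¬x5 ∧ x1 ∨ x1 ∧ (x5 ∧ x3 ∨ x5) ∧ (x5 ∧ x3 ∨ x5 ∨ x2) ∨ x4)) ∨ ¬x2
= ¬(x1 ∧ (¬x5 ∧ x1 ∨ x1 ∧ (x5 ∧ x3 ∨ x5) ∨ x4)) ∨ ¬x2
= ¬(x1 ∧ (¬x5 ∧ x1 ∨ x1 ∧ x5 ∨ x4)) ∨ ¬x2
= ¬(x1 ∧ (x1 ∨ x4)) ∨ ¬x2
= ¬x1 ∨ ¬x2

¬x1 ∨ ¬x2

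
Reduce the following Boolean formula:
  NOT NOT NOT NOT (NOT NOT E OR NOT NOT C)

E OR C

NOT NOT NOT NOT (NOT NOT E OR NOT NOT C)
= NOT NOT (NOT NOT E OR NOT NOT C)   — double negation
= NOT (NOT E AND NOT C)   — De Morgan
= E OR C   — De Morgan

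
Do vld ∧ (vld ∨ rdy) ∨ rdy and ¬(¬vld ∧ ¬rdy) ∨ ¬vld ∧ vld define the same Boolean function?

Yes

E1: vld ∧ (vld ∨ rdy) ∨ rdy
    = vld ∨ rdy
E2: ¬(¬vld ∧ ¬rdy) ∨ ¬vld ∧ vld
    = ¬(¬vld ∧ ¬rdy)
    = vld ∨ rdy
Both reduce to vld ∨ rdy, so they are equivalent.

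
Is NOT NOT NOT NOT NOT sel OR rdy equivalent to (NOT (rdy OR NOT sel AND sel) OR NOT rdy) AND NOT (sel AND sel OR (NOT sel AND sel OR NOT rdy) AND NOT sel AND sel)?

E1: NOT NOT NOT NOT NOT sel OR rdy
    = NOT NOT NOT sel OR rdy   — double negation
    = NOT sel OR rdy   — double negation
E2: (NOT (rdy OR NOT sel AND sel) OR NOT rdy) AND NOT (sel AND sel OR (NOT sel AND sel OR NOT rdy) AND NOT sel AND sel)
    = (NOT rdy OR NOT rdy) AND NOT (sel AND sel OR (NOT sel AND sel OR NOT rdy) AND NOT sel AND sel)   — complement / identity
    = (NOT rdy OR NOT rdy) AND NOT (sel AND sel OR NOT sel AND sel)   — absorption
    = NOT rdy AND NOT (sel AND sel OR NOT sel AND sel)   — idempotence
    = NOT rdy AND NOT sel   — distribution
These differ: at rdy=1, sel=0, E1 = 1 but E2 = 0.

No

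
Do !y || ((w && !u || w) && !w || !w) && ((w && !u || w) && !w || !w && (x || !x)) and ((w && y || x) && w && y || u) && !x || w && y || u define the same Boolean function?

No

E1: !y || ((w && !u || w) && !w || !w) && ((w && !u || w) && !w || !w && (x || !x))
    = !y || ((w && !u || w) && !w || !w) && ((w && !u || w) && !w || !w)   (complement / identity)
    = !y || !w && !w || (w && !u || w) && !w   (distribution)
    = !y || !w && !w || w && !w   (absorption)
    = !y || !w   (distribution)
E2: ((w && y || x) && w && y || u) && !x || w && y || u
    = (w && y || u) && !x || w && y || u   (absorption)
    = w && y || u   (absorption)
These differ: at u=0, w=0, x=1, y=0, E1 = 1 but E2 = 0.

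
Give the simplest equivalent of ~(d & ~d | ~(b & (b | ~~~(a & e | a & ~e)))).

~(d & ~d | ~(b & (b | ~~~(a & e | a & ~e))))
= ~(d & ~d | ~(b & (b | ~~~a)))
= ~~(b & (b | ~~~a))
= ~~(b & (b | ~a))
= ~~b
= b

b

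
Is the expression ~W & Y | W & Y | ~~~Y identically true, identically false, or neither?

~W & Y | W & Y | ~~~Y
= ~W & Y | W & Y | ~Y   — double negation
= Y | ~Y   — distribution
= 1   — complement

identically true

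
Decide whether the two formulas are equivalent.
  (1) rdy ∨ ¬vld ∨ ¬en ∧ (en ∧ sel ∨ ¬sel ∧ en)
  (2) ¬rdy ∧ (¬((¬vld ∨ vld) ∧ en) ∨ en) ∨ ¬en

E1: rdy ∨ ¬vld ∨ ¬en ∧ (en ∧ sel ∨ ¬sel ∧ en)
    = rdy ∨ ¬vld ∨ ¬en ∧ en   [distribution]
    = rdy ∨ ¬vld   [complement / identity]
E2: ¬rdy ∧ (¬((¬vld ∨ vld) ∧ en) ∨ en) ∨ ¬en
    = ¬rdy ∧ (¬en ∨ en) ∨ ¬en   [complement / identity]
    = ¬rdy ∨ ¬en   [complement / identity]
These differ: at en=1, rdy=1, sel=0, vld=0, E1 = 1 but E2 = 0.

No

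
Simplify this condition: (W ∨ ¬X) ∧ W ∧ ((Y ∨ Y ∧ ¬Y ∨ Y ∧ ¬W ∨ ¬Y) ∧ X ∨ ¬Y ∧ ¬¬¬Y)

W ∧ (X ∨ ¬Y)

(W ∨ ¬X) ∧ W ∧ ((Y ∨ Y ∧ ¬Y ∨ Y ∧ ¬W ∨ ¬Y) ∧ X ∨ ¬Y ∧ ¬¬¬Y)
= (W ∨ ¬X) ∧ W ∧ ((Y ∨ Y ∧ ¬Y ∨ Y ∧ ¬W ∨ ¬Y) ∧ X ∨ ¬Y ∧ ¬Y)   [double negation]
= W ∧ ((Y ∨ Y ∧ ¬Y ∨ Y ∧ ¬W ∨ ¬Y) ∧ X ∨ ¬Y ∧ ¬Y)   [absorption]
= W ∧ ((Y ∨ Y ∧ ¬Y ∨ Y ∧ ¬W ∨ ¬Y) ∧ X ∨ ¬Y)   [idempotence]
= W ∧ ((Y ∨ Y ∧ ¬W ∨ ¬Y) ∧ X ∨ ¬Y)   [complement / identity]
= W ∧ ((Y ∨ ¬Y) ∧ X ∨ ¬Y)   [absorption]
= W ∧ (X ∨ ¬Y)   [complement / identity]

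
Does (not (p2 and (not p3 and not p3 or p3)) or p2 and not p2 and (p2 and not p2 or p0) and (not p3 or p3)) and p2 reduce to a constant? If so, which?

(not (p2 and (not p3 and not p3 or p3)) or p2 and not p2 and (p2 and not p2 or p0) and (not p3 or p3)) and p2
= (not (p2 and (not p3 and not p3 or p3)) or p2 and not p2 and (not p3 or p3)) and p2   — absorption
= (not (p2 and (not p3 and not p3 or p3)) or p2 and not p2) and p2   — complement / identity
= (not (p2 and (not p3 or p3)) or p2 and not p2) and p2   — idempotence
= (not p2 or p2 and not p2) and p2   — complement / identity
= not p2 and p2   — complement / identity
= False   — complement

yes, False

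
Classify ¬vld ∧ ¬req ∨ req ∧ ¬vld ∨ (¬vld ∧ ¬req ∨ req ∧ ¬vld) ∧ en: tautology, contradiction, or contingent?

contingent

¬vld ∧ ¬req ∨ req ∧ ¬vld ∨ (¬vld ∧ ¬req ∨ req ∧ ¬vld) ∧ en
= ¬vld ∧ ¬req ∨ req ∧ ¬vld   (absorption)
= ¬vld   (distribution)
This depends on vld, so it is not a constant.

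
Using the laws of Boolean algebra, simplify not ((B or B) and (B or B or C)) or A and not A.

not B

not ((B or B) and (B or B or C)) or A and not A
= not ((B or B) and (B or B or C))
= not (B or B)
= not B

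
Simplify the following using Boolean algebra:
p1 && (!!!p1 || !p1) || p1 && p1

p1

p1 && (!!!p1 || !p1) || p1 && p1
= p1 && (!p1 || !p1) || p1 && p1   (double negation)
= p1 && !p1 || p1 && p1   (idempotence)
= p1   (distribution)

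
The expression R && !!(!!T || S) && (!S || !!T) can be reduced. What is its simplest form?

R && T

R && !!(!!T || S) && (!S || !!T)
= R && (!!T || S) && (!S || !!T)   [double negation]
= R && (S && !S || !!T)   [distribution]
= R && !!T   [complement / identity]
= R && T   [double negation]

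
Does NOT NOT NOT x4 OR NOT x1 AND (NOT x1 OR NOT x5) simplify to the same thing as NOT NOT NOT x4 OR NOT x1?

Yes

E1: NOT NOT NOT x4 OR NOT x1 AND (NOT x1 OR NOT x5)
    = NOT NOT NOT x4 OR NOT x1   [absorption]
    = NOT x4 OR NOT x1   [double negation]
E2: NOT NOT NOT x4 OR NOT x1
    = NOT x4 OR NOT x1   [double negation]
Both reduce to NOT x4 OR NOT x1, so they are equivalent.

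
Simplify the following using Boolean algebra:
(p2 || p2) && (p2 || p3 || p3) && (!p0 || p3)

(p2 || p2) && (p2 || p3 || p3) && (!p0 || p3)
= (p2 && (p3 || p3) || p2) && (!p0 || p3)   [distribution]
= (p2 && p3 || p2) && (!p0 || p3)   [idempotence]
= p2 && (!p0 || p3)   [absorption]

p2 && (!p0 || p3)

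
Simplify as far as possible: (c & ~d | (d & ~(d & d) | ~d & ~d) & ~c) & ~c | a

~d & ~c | a

(c & ~d | (d & ~(d & d) | ~d & ~d) & ~c) & ~c | a
= (c & ~d | (d & ~d | ~d & ~d) & ~c) & ~c | a   (idempotence)
= (c & ~d | ~d & ~c) & ~c | a   (distribution)
= ~d & ~c | a   (distribution)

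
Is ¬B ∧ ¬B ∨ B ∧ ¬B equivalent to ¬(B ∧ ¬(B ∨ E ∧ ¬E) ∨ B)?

Yes

E1: ¬B ∧ ¬B ∨ B ∧ ¬B
    = ¬B
E2: ¬(B ∧ ¬(B ∨ E ∧ ¬E) ∨ B)
    = ¬(B ∧ ¬B ∨ B)
    = ¬B
Both reduce to ¬B, so they are equivalent.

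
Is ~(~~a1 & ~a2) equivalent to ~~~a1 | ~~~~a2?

Yes

E1: ~(~~a1 & ~a2)
    = ~a1 | a2
E2: ~~~a1 | ~~~~a2
    = ~a1 | ~~~~a2
    = ~a1 | ~~a2
    = ~a1 | a2
Both reduce to ~a1 | a2, so they are equivalent.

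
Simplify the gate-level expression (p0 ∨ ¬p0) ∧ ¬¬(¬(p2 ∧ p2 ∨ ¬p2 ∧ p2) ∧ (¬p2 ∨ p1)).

¬p2

(p0 ∨ ¬p0) ∧ ¬¬(¬(p2 ∧ p2 ∨ ¬p2 ∧ p2) ∧ (¬p2 ∨ p1))
= ¬¬(¬(p2 ∧ p2 ∨ ¬p2 ∧ p2) ∧ (¬p2 ∨ p1))   (complement / identity)
= ¬¬(¬p2 ∧ (¬p2 ∨ p1))   (distribution)
= ¬¬¬p2   (absorption)
= ¬p2   (double negation)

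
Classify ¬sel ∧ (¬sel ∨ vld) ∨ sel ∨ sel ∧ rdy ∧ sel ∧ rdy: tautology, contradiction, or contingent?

tautology

¬sel ∧ (¬sel ∨ vld) ∨ sel ∨ sel ∧ rdy ∧ sel ∧ rdy
= ¬sel ∧ (¬sel ∨ vld) ∨ sel ∨ sel ∧ rdy   [idempotence]
= ¬sel ∨ sel ∨ sel ∧ rdy   [absorption]
= ¬sel ∨ sel   [absorption]
= True   [complement]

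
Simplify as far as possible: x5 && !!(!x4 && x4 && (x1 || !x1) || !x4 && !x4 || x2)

x5 && (!x4 || x2)

x5 && !!(!x4 && x4 && (x1 || !x1) || !x4 && !x4 || x2)
= x5 && !!(!x4 && x4 || !x4 && !x4 || x2)   [complement / identity]
= x5 && !!(!x4 || x2)   [distribution]
= x5 && (!x4 || x2)   [double negation]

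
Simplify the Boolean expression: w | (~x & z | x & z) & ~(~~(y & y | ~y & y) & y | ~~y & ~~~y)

w | z & ~y

w | (~x & z | x & z) & ~(~~(y & y | ~y & y) & y | ~~y & ~~~y)
= w | (~x & z | x & z) & ~((y & y | ~y & y) & y | ~~y & ~~~y)   — double negation
= w | (~x & z | x & z) & ~(y & y | ~~y & ~~~y)   — distribution
= w | z & ~(y & y | ~~y & ~~~y)   — distribution
= w | z & ~(y & y | y & ~~~y)   — double negation
= w | z & ~(y & y | y & ~y)   — double negation
= w | z & ~y   — distribution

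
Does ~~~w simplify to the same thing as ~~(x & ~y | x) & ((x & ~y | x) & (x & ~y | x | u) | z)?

E1: ~~~w
    = ~w   (double negation)
E2: ~~(x & ~y | x) & ((x & ~y | x) & (x & ~y | x | u) | z)
    = (x & ~y | x) & ((x & ~y | x) & (x & ~y | x | u) | z)   (double negation)
    = (x & ~y | x) & (x & ~y | x | z)   (absorption)
    = x & ~y | x   (absorption)
    = x   (absorption)
These differ: at u=0, w=0, x=0, y=0, z=1, E1 = 1 but E2 = 0.

No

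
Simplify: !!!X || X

true

!!!X || X
= !X || X   — double negation
= true   — complement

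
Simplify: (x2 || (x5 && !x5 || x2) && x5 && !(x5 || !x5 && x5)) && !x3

(x2 || (x5 && !x5 || x2) && x5 && !(x5 || !x5 && x5)) && !x3
= (x2 || (x5 && !x5 || x2) && x5 && !x5) && !x3
= (x2 || x5 && !x5) && !x3
= x2 && !x3

x2 && !x3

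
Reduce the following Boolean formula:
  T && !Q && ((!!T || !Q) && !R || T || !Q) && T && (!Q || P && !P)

T && !Q && ((!!T || !Q) && !R || T || !Q) && T && (!Q || P && !P)
= T && !Q && ((T || !Q) && !R || T || !Q) && T && (!Q || P && !P)   (double negation)
= T && !Q && ((T || !Q) && !R || T || !Q) && T && !Q   (complement / identity)
= T && !Q && (T || !Q) && T && !Q   (absorption)
= T && !Q && T && !Q   (absorption)
= T && !Q   (idempotence)

T && !Q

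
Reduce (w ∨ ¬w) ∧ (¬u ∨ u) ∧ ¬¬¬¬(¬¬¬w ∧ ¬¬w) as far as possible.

(w ∨ ¬w) ∧ (¬u ∨ u) ∧ ¬¬¬¬(¬¬¬w ∧ ¬¬w)
= (w ∨ ¬w) ∧ (¬u ∨ u) ∧ ¬¬(¬¬¬w ∧ ¬¬w)   — double negation
= (w ∨ ¬w) ∧ (¬u ∨ u) ∧ ¬(¬¬w ∨ ¬w)   — De Morgan
= (w ∨ ¬w) ∧ (¬u ∨ u) ∧ ¬w ∧ w   — De Morgan
= (w ∨ ¬w) ∧ ¬w ∧ w   — complement / identity
= ¬w ∧ w   — complement / identity
= False   — complement

False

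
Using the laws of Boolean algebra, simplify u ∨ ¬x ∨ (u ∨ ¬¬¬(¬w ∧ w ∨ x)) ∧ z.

u ∨ ¬x ∨ (u ∨ ¬¬¬(¬w ∧ w ∨ x)) ∧ z
= u ∨ ¬x ∨ (u ∨ ¬(¬w ∧ w ∨ x)) ∧ z
= u ∨ ¬x ∨ (u ∨ ¬x) ∧ z
= u ∨ ¬x

u ∨ ¬x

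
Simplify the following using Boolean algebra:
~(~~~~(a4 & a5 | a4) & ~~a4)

~(~~~~(a4 & a5 | a4) & ~~a4)
= ~~~(a4 & a5 | a4) | ~a4   — De Morgan
= ~(a4 & a5 | a4) | ~a4   — double negation
= ~a4 | ~a4   — absorption
= ~a4   — idempotence

~a4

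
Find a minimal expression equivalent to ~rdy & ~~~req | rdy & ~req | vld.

~rdy & ~~~req | rdy & ~req | vld
= ~rdy & ~req | rdy & ~req | vld   (double negation)
= ~req | vld   (distribution)

~req | vld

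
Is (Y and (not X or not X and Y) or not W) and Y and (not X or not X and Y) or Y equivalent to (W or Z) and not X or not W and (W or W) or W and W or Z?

E1: (Y and (not X or not X and Y) or not W) and Y and (not X or not X and Y) or Y
    = Y and (not X or not X and Y) or Y
    = Y and not X or Y
    = Y
E2: (W or Z) and not X or not W and (W or W) or W and W or Z
    = (W or Z) and not X or not W and W or W and W or Z
    = (W or Z) and not X or W or Z
    = W or Z
These differ: at W=1, X=1, Y=0, Z=1, E1 = 0 but E2 = 1.

No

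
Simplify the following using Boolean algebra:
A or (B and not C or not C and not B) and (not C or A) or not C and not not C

A or not C

A or (B and not C or not C and not B) and (not C or A) or not C and not not C
= A or not C and (not C or A) or not C and not not C   [distribution]
= A or not C or not C and not not C   [absorption]
= A or not C or not C and C   [double negation]
= A or not C   [complement / identity]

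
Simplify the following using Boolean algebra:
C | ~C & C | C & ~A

C

C | ~C & C | C & ~A
= C | C & ~A
= C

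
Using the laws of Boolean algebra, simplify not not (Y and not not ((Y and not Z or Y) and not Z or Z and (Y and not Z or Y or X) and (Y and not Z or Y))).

not not (Y and not not ((Y and not Z or Y) and not Z or Z and (Y and not Z or Y or X) and (Y and not Z or Y)))
= not not (Y and not not ((Y and not Z or Y) and not Z or Z and (Y and not Z or Y)))   (absorption)
= not not (Y and not not (Y and not Z or Y))   (distribution)
= not not (Y and not not Y)   (absorption)
= not not (Y and Y)   (double negation)
= Y and Y   (double negation)
= Y   (idempotence)

Y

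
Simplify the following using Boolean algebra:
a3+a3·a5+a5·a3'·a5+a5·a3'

a3+a5

a3+a3·a5+a5·a3'·a5+a5·a3'
= a3+a3·a5+a5·a3'   [absorption]
= a3+a5   [distribution]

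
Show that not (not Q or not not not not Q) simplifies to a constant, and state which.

not (not Q or not not not not Q)
= not (not Q or not not Q)   (double negation)
= Q and not Q   (De Morgan)
= False   (complement)

False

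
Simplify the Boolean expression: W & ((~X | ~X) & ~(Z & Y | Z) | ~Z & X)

W & ~Z

W & ((~X | ~X) & ~(Z & Y | Z) | ~Z & X)
= W & ((~X | ~X) & ~Z | ~Z & X)   (absorption)
= W & (~X & ~Z | ~Z & X)   (idempotence)
= W & ~Z   (distribution)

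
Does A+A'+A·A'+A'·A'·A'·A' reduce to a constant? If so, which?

A+A'+A·A'+A'·A'·A'·A'
= A+A'+A·A'+A'·A'   [idempotence]
= A+A'+A'   [distribution]
= A+A'   [idempotence]
= 1   [complement]

yes, True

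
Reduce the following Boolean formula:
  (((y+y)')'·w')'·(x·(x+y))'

(((y+y)')'·w')'·(x·(x+y))'
= (((y+y)')'·w')'·x'   [absorption]
= ((y')'·w')'·x'   [idempotence]
= (y'+w)·x'   [De Morgan]

(y'+w)·x'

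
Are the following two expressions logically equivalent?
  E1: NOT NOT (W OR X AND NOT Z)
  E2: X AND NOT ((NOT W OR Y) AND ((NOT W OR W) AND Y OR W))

No

E1: NOT NOT (W OR X AND NOT Z)
    = W OR X AND NOT Z
E2: X AND NOT ((NOT W OR Y) AND ((NOT W OR W) AND Y OR W))
    = X AND NOT ((NOT W OR Y) AND (Y OR W))
    = X AND NOT (Y OR NOT W AND W)
    = X AND NOT Y
These differ: at W=1, X=0, Y=0, Z=0, E1 = 1 but E2 = 0.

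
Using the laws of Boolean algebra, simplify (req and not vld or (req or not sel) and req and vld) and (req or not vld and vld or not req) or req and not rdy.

req

(req and not vld or (req or not sel) and req and vld) and (req or not vld and vld or not req) or req and not rdy
= (req and not vld or req and vld) and (req or not vld and vld or not req) or req and not rdy
= (req and not vld or req and vld) and (req or not req) or req and not rdy
= req and not vld or req and vld or req and not rdy
= req or req and not rdy
= req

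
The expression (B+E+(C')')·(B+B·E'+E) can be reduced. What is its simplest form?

(B+E+(C')')·(B+B·E'+E)
= (B+E+C)·(B+B·E'+E)   (double negation)
= (B+E+C)·(B+E)   (absorption)
= B+E   (absorption)

B+E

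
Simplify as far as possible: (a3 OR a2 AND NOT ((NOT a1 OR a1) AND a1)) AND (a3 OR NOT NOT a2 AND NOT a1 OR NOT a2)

(a3 OR a2 AND NOT ((NOT a1 OR a1) AND a1)) AND (a3 OR NOT NOT a2 AND NOT a1 OR NOT a2)
= (a3 OR a2 AND NOT a1) AND (a3 OR NOT NOT a2 AND NOT a1 OR NOT a2)   — complement / identity
= (a3 OR a2 AND NOT a1) AND (a3 OR a2 AND NOT a1 OR NOT a2)   — double negation
= a3 OR a2 AND NOT a1   — absorption

a3 OR a2 AND NOT a1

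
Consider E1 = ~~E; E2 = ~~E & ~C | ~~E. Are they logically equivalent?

Yes

E1: ~~E
    = E   [double negation]
E2: ~~E & ~C | ~~E
    = ~~E   [absorption]
    = E   [double negation]
Both reduce to E, so they are equivalent.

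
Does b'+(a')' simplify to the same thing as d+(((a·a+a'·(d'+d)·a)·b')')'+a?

No

E1: b'+(a')'
    = b'+a
E2: d+(((a·a+a'·(d'+d)·a)·b')')'+a
    = d+(a·a+a'·(d'+d)·a)·b'+a
    = d+(a·a+a'·a)·b'+a
    = d+a·b'+a
    = d+a
These differ: at a=0, b=0, d=0, E1 = 1 but E2 = 0.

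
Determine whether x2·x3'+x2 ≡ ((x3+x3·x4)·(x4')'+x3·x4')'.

No

E1: x2·x3'+x2
    = x2   — absorption
E2: ((x3+x3·x4)·(x4')'+x3·x4')'
    = ((x3+x3·x4)·x4+x3·x4')'   — double negation
    = (x3·x4+x3·x4')'   — absorption
    = x3'   — distribution
These differ: at x2=0, x3=0, x4=0, E1 = 0 but E2 = 1.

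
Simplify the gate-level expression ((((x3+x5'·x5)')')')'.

((((x3+x5'·x5)')')')'
= ((x3+x5'·x5)')'
= (x3')'
= x3

x3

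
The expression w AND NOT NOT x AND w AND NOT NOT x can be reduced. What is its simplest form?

w AND NOT NOT x AND w AND NOT NOT x
= w AND NOT NOT x   [idempotence]
= w AND x   [double negation]

w AND x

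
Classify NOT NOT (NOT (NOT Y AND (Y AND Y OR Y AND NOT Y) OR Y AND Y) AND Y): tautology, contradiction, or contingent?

NOT NOT (NOT (NOT Y AND (Y AND Y OR Y AND NOT Y) OR Y AND Y) AND Y)
= NOT NOT (NOT (NOT Y AND Y OR Y AND Y) AND Y)   — distribution
= NOT NOT (NOT Y AND Y)   — distribution
= NOT Y AND Y   — double negation
= FALSE   — complement

contradiction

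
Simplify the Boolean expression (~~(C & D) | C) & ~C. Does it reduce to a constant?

(~~(C & D) | C) & ~C
= (C & D | C) & ~C   [double negation]
= C & ~C   [absorption]
= 0   [complement]

0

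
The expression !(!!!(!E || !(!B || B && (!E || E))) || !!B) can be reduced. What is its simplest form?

!E && !B

!(!!!(!E || !(!B || B && (!E || E))) || !!B)
= !(!!!(!E || !(!B || B)) || !!B)   [complement / identity]
= !(!!(E && (!B || B)) || !!B)   [De Morgan]
= !(!!E || !!B)   [complement / identity]
= !E && !B   [De Morgan]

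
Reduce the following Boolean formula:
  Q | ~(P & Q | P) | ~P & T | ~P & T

Q | ~P

Q | ~(P & Q | P) | ~P & T | ~P & T
= Q | ~(P & Q | P) | ~P & T   (idempotence)
= Q | ~P | ~P & T   (absorption)
= Q | ~P   (absorption)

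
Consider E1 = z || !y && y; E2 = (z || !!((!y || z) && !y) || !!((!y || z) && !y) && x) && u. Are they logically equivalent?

E1: z || !y && y
    = z   [complement / identity]
E2: (z || !!((!y || z) && !y) || !!((!y || z) && !y) && x) && u
    = (z || !!((!y || z) && !y)) && u   [absorption]
    = (z || !!!y) && u   [absorption]
    = (z || !y) && u   [double negation]
These differ: at u=0, x=0, y=0, z=1, E1 = 1 but E2 = 0.

No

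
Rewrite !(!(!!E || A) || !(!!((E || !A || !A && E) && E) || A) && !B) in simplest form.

!(!(!!E || A) || !(!!((E || !A || !A && E) && E) || A) && !B)
= !(!(!!E || A) || !(!!((E || !A) && E) || A) && !B)
= !(!(!!E || A) || !(!!E || A) && !B)
= !!(!!E || A)
= !!(E || A)
= E || A

E || A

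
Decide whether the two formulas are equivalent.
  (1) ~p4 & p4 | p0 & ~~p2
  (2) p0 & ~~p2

Yes

E1: ~p4 & p4 | p0 & ~~p2
    = p0 & ~~p2
    = p0 & p2
E2: p0 & ~~p2
    = p0 & p2
Both reduce to p0 & p2, so they are equivalent.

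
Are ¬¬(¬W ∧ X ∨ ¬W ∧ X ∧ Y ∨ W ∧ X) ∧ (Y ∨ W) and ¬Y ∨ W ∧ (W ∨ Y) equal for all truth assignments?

E1: ¬¬(¬W ∧ X ∨ ¬W ∧ X ∧ Y ∨ W ∧ X) ∧ (Y ∨ W)
    = (¬W ∧ X ∨ ¬W ∧ X ∧ Y ∨ W ∧ X) ∧ (Y ∨ W)
    = (¬W ∧ X ∨ W ∧ X) ∧ (Y ∨ W)
    = X ∧ (Y ∨ W)
E2: ¬Y ∨ W ∧ (W ∨ Y)
    = ¬Y ∨ W
These differ: at W=0, X=0, Y=0, E1 = 0 but E2 = 1.

No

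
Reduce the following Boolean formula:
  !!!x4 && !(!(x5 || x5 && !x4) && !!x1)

!!!x4 && !(!(x5 || x5 && !x4) && !!x1)
= !!!x4 && (x5 || x5 && !x4 || !x1)   [De Morgan]
= !!!x4 && (x5 || !x1)   [absorption]
= !x4 && (x5 || !x1)   [double negation]

!x4 && (x5 || !x1)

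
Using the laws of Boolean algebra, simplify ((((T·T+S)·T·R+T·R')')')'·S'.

T'·S'

((((T·T+S)·T·R+T·R')')')'·S'
= ((((T+S)·T·R+T·R')')')'·S'
= ((T+S)·T·R+T·R')'·S'
= (T·R+T·R')'·S'
= T'·S'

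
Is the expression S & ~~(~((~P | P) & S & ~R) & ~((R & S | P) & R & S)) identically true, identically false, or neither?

identically false

S & ~~(~((~P | P) & S & ~R) & ~((R & S | P) & R & S))
= S & ~~(~(S & ~R) & ~((R & S | P) & R & S))   [complement / identity]
= S & ~~(~(S & ~R) & ~(R & S))   [absorption]
= S & ~(S & ~R | R & S)   [De Morgan]
= S & ~S   [distribution]
= 0   [complement]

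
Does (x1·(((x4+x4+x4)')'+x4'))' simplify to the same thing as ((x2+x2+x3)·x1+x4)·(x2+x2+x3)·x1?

E1: (x1·(((x4+x4+x4)')'+x4'))'
    = (x1·(((x4+x4)')'+x4'))'   [idempotence]
    = (x1·(x4+x4+x4'))'   [double negation]
    = (x1·(x4+x4'))'   [idempotence]
    = x1'   [complement / identity]
E2: ((x2+x2+x3)·x1+x4)·(x2+x2+x3)·x1
    = (x2+x2+x3)·x1   [absorption]
    = (x2+x3)·x1   [idempotence]
These differ: at x1=0, x2=0, x3=0, x4=0, E1 = 1 but E2 = 0.

No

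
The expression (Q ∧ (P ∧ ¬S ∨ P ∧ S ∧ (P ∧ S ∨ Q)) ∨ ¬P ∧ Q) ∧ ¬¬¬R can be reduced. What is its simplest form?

Q ∧ ¬R

(Q ∧ (P ∧ ¬S ∨ P ∧ S ∧ (P ∧ S ∨ Q)) ∨ ¬P ∧ Q) ∧ ¬¬¬R
= (Q ∧ (P ∧ ¬S ∨ P ∧ S ∧ (P ∧ S ∨ Q)) ∨ ¬P ∧ Q) ∧ ¬R   — double negation
= (Q ∧ (P ∧ ¬S ∨ P ∧ S) ∨ ¬P ∧ Q) ∧ ¬R   — absorption
= (Q ∧ P ∨ ¬P ∧ Q) ∧ ¬R   — distribution
= Q ∧ ¬R   — distribution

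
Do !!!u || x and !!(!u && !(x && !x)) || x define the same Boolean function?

Yes

E1: !!!u || x
    = !u || x   — double negation
E2: !!(!u && !(x && !x)) || x
    = !(u || x && !x) || x   — De Morgan
    = !u || x   — complement / identity
Both reduce to !u || x, so they are equivalent.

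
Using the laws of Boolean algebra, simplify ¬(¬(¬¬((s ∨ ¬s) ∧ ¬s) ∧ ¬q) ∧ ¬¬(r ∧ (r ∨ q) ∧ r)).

¬(¬(¬¬((s ∨ ¬s) ∧ ¬s) ∧ ¬q) ∧ ¬¬(r ∧ (r ∨ q) ∧ r))
= ¬(¬(¬¬((s ∨ ¬s) ∧ ¬s) ∧ ¬q) ∧ ¬¬(r ∧ r))   [absorption]
= ¬(¬(¬¬¬s ∧ ¬q) ∧ ¬¬(r ∧ r))   [complement / identity]
= ¬¬¬s ∧ ¬q ∨ ¬(r ∧ r)   [De Morgan]
= ¬¬¬s ∧ ¬q ∨ ¬r   [idempotence]
= ¬s ∧ ¬q ∨ ¬r   [double negation]

¬s ∧ ¬q ∨ ¬r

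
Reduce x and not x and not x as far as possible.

False

x and not x and not x
= x and not x
= False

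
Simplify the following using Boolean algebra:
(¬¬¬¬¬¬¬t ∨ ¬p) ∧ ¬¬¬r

(¬t ∨ ¬p) ∧ ¬r

(¬¬¬¬¬¬¬t ∨ ¬p) ∧ ¬¬¬r
= (¬¬¬¬¬¬¬t ∨ ¬p) ∧ ¬r   [double negation]
= (¬¬¬¬¬t ∨ ¬p) ∧ ¬r   [double negation]
= (¬¬¬t ∨ ¬p) ∧ ¬r   [double negation]
= (¬t ∨ ¬p) ∧ ¬r   [double negation]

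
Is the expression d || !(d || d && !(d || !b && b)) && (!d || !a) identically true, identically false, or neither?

identically true

d || !(d || d && !(d || !b && b)) && (!d || !a)
= d || !(d || d && !d) && (!d || !a)   (complement / identity)
= d || !d && (!d || !a)   (complement / identity)
= d || !d   (absorption)
= true   (complement)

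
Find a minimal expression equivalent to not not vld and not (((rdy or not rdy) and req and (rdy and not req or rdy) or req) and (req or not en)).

vld and not req

not not vld and not (((rdy or not rdy) and req and (rdy and not req or rdy) or req) and (req or not en))
= not not vld and not (((rdy or not rdy) and req and rdy or req) and (req or not en))   [absorption]
= not not vld and not ((req and rdy or req) and (req or not en))   [complement / identity]
= vld and not ((req and rdy or req) and (req or not en))   [double negation]
= vld and not (req and (req or not en))   [absorption]
= vld and not req   [absorption]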